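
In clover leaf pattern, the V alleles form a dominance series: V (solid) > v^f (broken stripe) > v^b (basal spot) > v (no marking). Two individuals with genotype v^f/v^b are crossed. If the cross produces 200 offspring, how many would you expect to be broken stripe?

Cross: v^f/v^b × v^f/v^b
Allele dominance: V > v^f > v^b > v
Offspring genotypes: 1 v^f/v^f, 2 v^f/v^b, 1 v^b/v^b
Phenotype counts: 3 broken stripe, 1 basal spot
broken stripe: 3 out of 4 → fraction 3/4
Expected count = 3/4 × 200 = 150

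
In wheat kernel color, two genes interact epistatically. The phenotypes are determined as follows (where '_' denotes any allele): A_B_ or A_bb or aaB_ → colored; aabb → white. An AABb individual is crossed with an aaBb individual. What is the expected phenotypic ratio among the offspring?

Cross: AABb × aaBb — consider each gene separately:
A gene: AA × aa → 4 Aa → 4 A_ (out of 4)
B gene: Bb × Bb → 1 BB, 2 Bb, 1 bb → 3 B_ : 1 bb (out of 4)
Genotype classes (out of 4 × 4 = 16): A_B_ = 4×3 = 12; A_bb = 4×1 = 4
Apply the phenotype rules: A_B_ (12) + A_bb (4) → colored
Phenotype counts (out of 16): 16 colored
Ratio: all colored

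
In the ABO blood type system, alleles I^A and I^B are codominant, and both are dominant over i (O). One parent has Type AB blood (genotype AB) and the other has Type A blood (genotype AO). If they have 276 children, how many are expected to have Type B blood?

Cross: AB × AO
Possible offspring genotypes: 1 AA, 1 AO, 1 AB, 1 BO
Blood type counts: 2 Type A, 1 Type AB, 1 Type B
Probability of Type B: 1/4
Expected count = 1/4 × 276 = 69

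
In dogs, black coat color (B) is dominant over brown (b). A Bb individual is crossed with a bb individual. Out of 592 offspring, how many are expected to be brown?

Punnett square for Bb × bb:
Offspring genotypes: 2 Bb, 2 bb
black: 2, brown: 2
brown: 2 out of 4 → fraction 1/2
Expected count = 1/2 × 592 = 296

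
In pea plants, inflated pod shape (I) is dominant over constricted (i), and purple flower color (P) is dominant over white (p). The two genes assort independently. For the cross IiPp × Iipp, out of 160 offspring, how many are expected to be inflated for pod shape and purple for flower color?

Dihybrid cross IiPp × Iipp — consider each gene separately:
pod shape: Ii × Ii → 1 II, 2 Ii, 1 ii → 3 I_ : 1 ii (out of 4)
flower color: Pp × pp → 2 Pp, 2 pp → 2 P_ : 2 pp (out of 4)
Looking for: inflated (I_) and purple (P_)
P(inflated) = 3/4, P(purple) = 2/4
P(both) = 3/4 × 2/4 = 6/16 = 3/8
Expected count = 3/8 × 160 = 60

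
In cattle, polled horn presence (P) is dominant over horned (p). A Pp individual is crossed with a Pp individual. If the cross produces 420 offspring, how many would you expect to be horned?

Punnett square for Pp × Pp:
Offspring genotypes: 1 PP, 2 Pp, 1 pp
polled: 3, horned: 1
horned: 1 out of 4 → fraction 1/4
Expected count = 1/4 × 420 = 105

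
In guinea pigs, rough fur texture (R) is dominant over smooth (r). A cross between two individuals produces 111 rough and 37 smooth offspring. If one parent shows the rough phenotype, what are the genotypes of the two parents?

Observed offspring: 111 rough, 37 smooth
The observed ratio simplifies to 3:1. Smooth (rr) offspring appear, so each parent must contribute one r allele. The parent stated to show rough carries R, so it is Rr. The other parent is then either Rr or rr: Rr × rr would give a 1:1 split, whereas Rr × Rr gives 3:1 — matching the data. So both parents are heterozygous (Rr × Rr).
Parent genotypes: Rr × Rr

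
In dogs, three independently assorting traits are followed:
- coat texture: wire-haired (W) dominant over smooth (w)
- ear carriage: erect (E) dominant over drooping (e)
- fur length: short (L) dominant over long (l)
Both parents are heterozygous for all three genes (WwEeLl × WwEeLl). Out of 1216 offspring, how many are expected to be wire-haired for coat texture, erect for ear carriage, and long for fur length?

Trihybrid cross: WwEeLl × WwEeLl
Each trait segregates independently with a 3:1 phenotypic ratio, so each gene contributes 3/4 (dominant) or 1/4 (recessive).
Target: wire-haired (coat texture), erect (ear carriage), long (fur length)
Probability = product of independent per-trait probabilities
= 3/4 × 3/4 × 1/4 = 9/64
Expected count = 9/64 × 1216 = 171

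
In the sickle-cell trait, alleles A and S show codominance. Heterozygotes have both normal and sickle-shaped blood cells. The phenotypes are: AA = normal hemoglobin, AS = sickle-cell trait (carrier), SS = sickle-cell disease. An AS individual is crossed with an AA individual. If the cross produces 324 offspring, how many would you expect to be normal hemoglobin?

Punnett square for AS × AA:
Offspring genotypes: 2 AA, 2 AS
Phenotype counts: 2 normal hemoglobin, 2 sickle-cell trait (carrier)
normal hemoglobin: 2 out of 4 → fraction 1/2
Expected count = 1/2 × 324 = 162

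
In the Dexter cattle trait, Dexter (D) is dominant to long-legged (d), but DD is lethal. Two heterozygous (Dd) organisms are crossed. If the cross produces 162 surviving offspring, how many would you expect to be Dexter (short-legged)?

Cross: Dd × Dd
Punnett square offspring (before lethality): 1 DD, 2 Dd, 1 dd
The DD genotype is lethal (embryos die); surviving offspring: 2 Dd, 1 dd
Dexter (short-legged): 2 out of 3 → fraction 2/3
Expected count = 2/3 × 162 = 108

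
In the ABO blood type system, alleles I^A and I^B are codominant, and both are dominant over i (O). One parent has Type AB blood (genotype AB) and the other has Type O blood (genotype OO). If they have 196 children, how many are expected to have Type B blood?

Cross: AB × OO
Possible offspring genotypes: 2 AO, 2 BO
Blood type counts: 2 Type A, 2 Type B
Probability of Type B: 2/4 = 1/2
Expected count = 1/2 × 196 = 98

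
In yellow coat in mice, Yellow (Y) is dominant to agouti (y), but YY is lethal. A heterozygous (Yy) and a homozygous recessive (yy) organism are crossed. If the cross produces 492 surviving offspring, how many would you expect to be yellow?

Cross: Yy × yy
Punnett square offspring (before lethality): 2 Yy, 2 yy
No YY offspring are produced in this cross.
yellow: 2 out of 4 → fraction 1/2
Expected count = 1/2 × 492 = 246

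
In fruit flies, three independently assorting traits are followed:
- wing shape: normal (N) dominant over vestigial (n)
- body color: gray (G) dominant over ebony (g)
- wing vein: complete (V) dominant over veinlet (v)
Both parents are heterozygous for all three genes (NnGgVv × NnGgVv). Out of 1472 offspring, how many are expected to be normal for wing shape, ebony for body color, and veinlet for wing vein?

Trihybrid cross: NnGgVv × NnGgVv
Each trait segregates independently with a 3:1 phenotypic ratio, so each gene contributes 3/4 (dominant) or 1/4 (recessive).
Target: normal (wing shape), ebony (body color), veinlet (wing vein)
Probability = product of independent per-trait probabilities
= 3/4 × 1/4 × 1/4 = 3/64
Expected count = 3/64 × 1472 = 69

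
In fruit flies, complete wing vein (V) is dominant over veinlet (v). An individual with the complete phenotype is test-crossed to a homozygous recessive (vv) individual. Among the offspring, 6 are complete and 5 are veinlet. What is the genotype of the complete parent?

Test cross: ? × vv
Offspring: 6 complete, 5 veinlet — approximately 1:1.
A 1:1 ratio in a test cross indicates the unknown parent is heterozygous (Vv).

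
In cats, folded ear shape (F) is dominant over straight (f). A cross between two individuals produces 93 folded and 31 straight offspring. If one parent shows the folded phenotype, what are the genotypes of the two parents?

Observed offspring: 93 folded, 31 straight
The observed ratio simplifies to 3:1. Straight (ff) offspring appear, so each parent must contribute one f allele. The parent stated to show folded carries F, so it is Ff. The other parent is then either Ff or ff: Ff × ff would give a 1:1 split, whereas Ff × Ff gives 3:1 — matching the data. So both parents are heterozygous (Ff × Ff).
Parent genotypes: Ff × Ff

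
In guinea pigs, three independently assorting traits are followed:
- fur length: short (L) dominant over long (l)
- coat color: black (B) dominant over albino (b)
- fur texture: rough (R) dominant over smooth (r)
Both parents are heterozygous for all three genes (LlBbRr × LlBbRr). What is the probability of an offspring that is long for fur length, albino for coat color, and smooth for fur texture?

Trihybrid cross: LlBbRr × LlBbRr
Each trait segregates independently with a 3:1 phenotypic ratio, so each gene contributes 3/4 (dominant) or 1/4 (recessive).
Target: long (fur length), albino (coat color), smooth (fur texture)
Probability = product of independent per-trait probabilities
= 1/4 × 1/4 × 1/4 = 1/64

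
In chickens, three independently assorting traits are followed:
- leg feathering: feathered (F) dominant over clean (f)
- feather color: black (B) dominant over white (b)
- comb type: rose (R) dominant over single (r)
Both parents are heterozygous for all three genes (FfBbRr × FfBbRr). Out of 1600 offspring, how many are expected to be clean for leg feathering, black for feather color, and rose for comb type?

Trihybrid cross: FfBbRr × FfBbRr
Each trait segregates independently with a 3:1 phenotypic ratio, so each gene contributes 3/4 (dominant) or 1/4 (recessive).
Target: clean (leg feathering), black (feather color), rose (comb type)
Probability = product of independent per-trait probabilities
= 1/4 × 3/4 × 3/4 = 9/64
Expected count = 9/64 × 1600 = 225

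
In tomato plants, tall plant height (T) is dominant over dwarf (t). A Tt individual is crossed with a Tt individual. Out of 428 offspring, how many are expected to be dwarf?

Punnett square for Tt × Tt:
Offspring genotypes: 1 TT, 2 Tt, 1 tt
tall: 3, dwarf: 1
dwarf: 1 out of 4 → fraction 1/4
Expected count = 1/4 × 428 = 107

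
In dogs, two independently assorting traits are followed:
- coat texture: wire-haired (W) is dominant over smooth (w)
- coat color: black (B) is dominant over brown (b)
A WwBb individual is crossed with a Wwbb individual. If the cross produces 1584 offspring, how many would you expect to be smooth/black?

Dihybrid cross WwBb × Wwbb — consider each gene separately:
coat texture: Ww × Ww → 1 WW, 2 Ww, 1 ww → 3 W_ : 1 ww (out of 4)
coat color: Bb × bb → 2 Bb, 2 bb → 2 B_ : 2 bb (out of 4)
Combine (counts out of 4 × 4 = 16): wire-haired/black (W_B_) = 3×2 = 6; wire-haired/brown (W_bb) = 3×2 = 6; smooth/black (wwB_) = 1×2 = 2; smooth/brown (wwbb) = 1×2 = 2
Phenotype counts (out of 16): 6 wire-haired/black, 6 wire-haired/brown, 2 smooth/black, 2 smooth/brown
smooth/black: 2 out of 16 → fraction 1/8
Expected count = 1/8 × 1584 = 198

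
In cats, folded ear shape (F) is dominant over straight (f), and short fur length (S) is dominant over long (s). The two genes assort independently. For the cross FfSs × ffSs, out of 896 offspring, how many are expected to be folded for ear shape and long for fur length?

Dihybrid cross FfSs × ffSs — consider each gene separately:
ear shape: Ff × ff → 2 Ff, 2 ff → 2 F_ : 2 ff (out of 4)
fur length: Ss × Ss → 1 SS, 2 Ss, 1 ss → 3 S_ : 1 ss (out of 4)
Looking for: folded (F_) and long (ss)
P(folded) = 2/4, P(long) = 1/4
P(both) = 2/4 × 1/4 = 2/16 = 1/8
Expected count = 1/8 × 896 = 112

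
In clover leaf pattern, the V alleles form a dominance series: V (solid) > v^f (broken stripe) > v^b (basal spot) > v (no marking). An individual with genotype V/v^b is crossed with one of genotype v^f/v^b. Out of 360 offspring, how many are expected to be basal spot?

Cross: V/v^b × v^f/v^b
Allele dominance: V > v^f > v^b > v
Offspring genotypes: 1 V/v^f, 1 V/v^b, 1 v^f/v^b, 1 v^b/v^b
Phenotype counts: 2 solid, 1 broken stripe, 1 basal spot
basal spot: 1 out of 4 → fraction 1/4
Expected count = 1/4 × 360 = 90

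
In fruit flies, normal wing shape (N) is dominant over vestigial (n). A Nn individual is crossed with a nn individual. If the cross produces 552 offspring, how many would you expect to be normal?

Punnett square for Nn × nn:
Offspring genotypes: 2 Nn, 2 nn
normal: 2, vestigial: 2
normal: 2 out of 4 → fraction 1/2
Expected count = 1/2 × 552 = 276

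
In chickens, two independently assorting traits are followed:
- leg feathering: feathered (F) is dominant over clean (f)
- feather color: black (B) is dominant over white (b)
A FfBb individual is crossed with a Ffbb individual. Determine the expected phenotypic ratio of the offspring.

Dihybrid cross FfBb × Ffbb — consider each gene separately:
leg feathering: Ff × Ff → 1 FF, 2 Ff, 1 ff → 3 F_ : 1 ff (out of 4)
feather color: Bb × bb → 2 Bb, 2 bb → 2 B_ : 2 bb (out of 4)
Combine (counts out of 4 × 4 = 16): feathered/black (F_B_) = 3×2 = 6; feathered/white (F_bb) = 3×2 = 6; clean/black (ffB_) = 1×2 = 2; clean/white (ffbb) = 1×2 = 2
Phenotype counts (out of 16): 6 feathered/black, 6 feathered/white, 2 clean/black, 2 clean/white
Ratio: 3 feathered/black : 3 feathered/white : 1 clean/black : 1 clean/white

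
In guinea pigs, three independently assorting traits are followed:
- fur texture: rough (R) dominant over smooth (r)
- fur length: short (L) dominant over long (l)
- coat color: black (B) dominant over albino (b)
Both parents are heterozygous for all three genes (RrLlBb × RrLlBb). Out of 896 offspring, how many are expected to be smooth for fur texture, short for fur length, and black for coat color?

Trihybrid cross: RrLlBb × RrLlBb
Each trait segregates independently with a 3:1 phenotypic ratio, so each gene contributes 3/4 (dominant) or 1/4 (recessive).
Target: smooth (fur texture), short (fur length), black (coat color)
Probability = product of independent per-trait probabilities
= 1/4 × 3/4 × 3/4 = 9/64
Expected count = 9/64 × 896 = 126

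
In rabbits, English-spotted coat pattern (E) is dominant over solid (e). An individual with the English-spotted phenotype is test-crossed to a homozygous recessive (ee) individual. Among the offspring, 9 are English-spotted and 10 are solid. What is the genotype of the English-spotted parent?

Test cross: ? × ee
Offspring: 9 English-spotted, 10 solid — approximately 1:1.
A 1:1 ratio in a test cross indicates the unknown parent is heterozygous (Ee).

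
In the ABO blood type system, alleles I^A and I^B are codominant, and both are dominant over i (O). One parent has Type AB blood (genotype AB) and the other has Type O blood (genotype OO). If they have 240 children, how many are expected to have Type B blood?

Cross: AB × OO
Possible offspring genotypes: 2 AO, 2 BO
Blood type counts: 2 Type A, 2 Type B
Probability of Type B: 2/4 = 1/2
Expected count = 1/2 × 240 = 120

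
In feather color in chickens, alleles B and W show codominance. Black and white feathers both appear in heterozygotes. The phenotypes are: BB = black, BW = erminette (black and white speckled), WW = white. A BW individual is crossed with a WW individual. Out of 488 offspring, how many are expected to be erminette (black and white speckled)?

Punnett square for BW × WW:
Offspring genotypes: 2 BW, 2 WW
Phenotype counts: 2 erminette (black and white speckled), 2 white
erminette (black and white speckled): 2 out of 4 → fraction 1/2
Expected count = 1/2 × 488 = 244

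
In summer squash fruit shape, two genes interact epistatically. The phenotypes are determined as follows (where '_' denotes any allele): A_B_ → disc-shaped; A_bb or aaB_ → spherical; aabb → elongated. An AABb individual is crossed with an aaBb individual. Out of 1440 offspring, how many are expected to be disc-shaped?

Cross: AABb × aaBb — consider each gene separately:
A gene: AA × aa → 4 Aa → 4 A_ (out of 4)
B gene: Bb × Bb → 1 BB, 2 Bb, 1 bb → 3 B_ : 1 bb (out of 4)
Genotype classes (out of 4 × 4 = 16): A_B_ = 4×3 = 12; A_bb = 4×1 = 4
Apply the phenotype rules: A_B_ (12) → disc-shaped; A_bb (4) → spherical
Phenotype counts (out of 16): 12 disc-shaped, 4 spherical
disc-shaped: 12 out of 16 → fraction 3/4
Expected count = 3/4 × 1440 = 1080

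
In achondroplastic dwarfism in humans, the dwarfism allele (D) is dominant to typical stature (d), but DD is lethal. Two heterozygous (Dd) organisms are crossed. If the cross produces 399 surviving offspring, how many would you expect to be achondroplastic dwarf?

Cross: Dd × Dd
Punnett square offspring (before lethality): 1 DD, 2 Dd, 1 dd
The DD genotype is lethal (embryos die); surviving offspring: 2 Dd, 1 dd
achondroplastic dwarf: 2 out of 3 → fraction 2/3
Expected count = 2/3 × 399 = 266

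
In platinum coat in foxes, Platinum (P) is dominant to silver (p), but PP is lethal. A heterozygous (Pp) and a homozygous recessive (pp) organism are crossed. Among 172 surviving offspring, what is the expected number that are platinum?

Cross: Pp × pp
Punnett square offspring (before lethality): 2 Pp, 2 pp
No PP offspring are produced in this cross.
platinum: 2 out of 4 → fraction 1/2
Expected count = 1/2 × 172 = 86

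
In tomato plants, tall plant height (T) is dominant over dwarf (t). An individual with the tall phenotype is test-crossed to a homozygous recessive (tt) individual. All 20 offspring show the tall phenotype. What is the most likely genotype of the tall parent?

Test cross: ? × tt
All offspring are tall.
If the unknown parent were heterozygous (Tt), about half of 20 offspring would be dwarf; none are. The unknown parent is most likely homozygous dominant (TT).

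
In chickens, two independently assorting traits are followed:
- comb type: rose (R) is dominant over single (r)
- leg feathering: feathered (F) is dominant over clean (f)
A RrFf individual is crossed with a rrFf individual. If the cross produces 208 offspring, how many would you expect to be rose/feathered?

Dihybrid cross RrFf × rrFf — consider each gene separately:
comb type: Rr × rr → 2 Rr, 2 rr → 2 R_ : 2 rr (out of 4)
leg feathering: Ff × Ff → 1 FF, 2 Ff, 1 ff → 3 F_ : 1 ff (out of 4)
Combine (counts out of 4 × 4 = 16): rose/feathered (R_F_) = 2×3 = 6; rose/clean (R_ff) = 2×1 = 2; single/feathered (rrF_) = 2×3 = 6; single/clean (rrff) = 2×1 = 2
Phenotype counts (out of 16): 6 rose/feathered, 2 rose/clean, 6 single/feathered, 2 single/clean
rose/feathered: 6 out of 16 → fraction 3/8
Expected count = 3/8 × 208 = 78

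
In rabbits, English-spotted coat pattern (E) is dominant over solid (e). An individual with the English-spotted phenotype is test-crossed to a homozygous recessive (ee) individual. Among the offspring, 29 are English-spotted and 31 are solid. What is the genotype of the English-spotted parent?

Test cross: ? × ee
Offspring: 29 English-spotted, 31 solid — approximately 1:1.
A 1:1 ratio in a test cross indicates the unknown parent is heterozygous (Ee).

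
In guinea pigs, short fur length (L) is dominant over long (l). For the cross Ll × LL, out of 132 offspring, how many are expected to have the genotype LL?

Punnett square for Ll × LL:
Offspring genotypes: 2 LL, 2 Ll
Total offspring: 4
Count with target: 2
Probability: 2/4 = 1/2
Expected count = 1/2 × 132 = 66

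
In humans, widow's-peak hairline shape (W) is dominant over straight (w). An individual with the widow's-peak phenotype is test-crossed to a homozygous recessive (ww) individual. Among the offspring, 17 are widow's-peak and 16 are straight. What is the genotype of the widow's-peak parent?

Test cross: ? × ww
Offspring: 17 widow's-peak, 16 straight — approximately 1:1.
A 1:1 ratio in a test cross indicates the unknown parent is heterozygous (Ww).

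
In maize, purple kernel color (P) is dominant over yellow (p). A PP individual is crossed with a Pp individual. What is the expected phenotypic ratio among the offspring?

Punnett square for PP × Pp:
Offspring genotypes: 2 PP, 2 Pp
purple: 4, yellow: 0
Ratio: all purple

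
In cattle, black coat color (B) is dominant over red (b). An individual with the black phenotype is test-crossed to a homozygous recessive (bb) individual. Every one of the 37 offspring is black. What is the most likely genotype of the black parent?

Test cross: ? × bb
All offspring are black.
If the unknown parent were heterozygous (Bb), about half of 37 offspring would be red; none are. The unknown parent is most likely homozygous dominant (BB).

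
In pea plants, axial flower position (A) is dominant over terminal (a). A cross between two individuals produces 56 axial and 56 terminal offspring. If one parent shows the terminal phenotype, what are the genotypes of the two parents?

Observed offspring: 56 axial, 56 terminal
The observed ratio simplifies to 1:1. One parent shows terminal, so its genotype must be aa. A 1:1 offspring split requires the other parent to be heterozygous (Aa).
Parent genotypes: aa × Aa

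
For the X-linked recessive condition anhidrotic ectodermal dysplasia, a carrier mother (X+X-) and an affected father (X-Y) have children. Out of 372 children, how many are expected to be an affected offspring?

Cross: X+X- × X-Y
Offspring: 1 X+X-, 1 X+Y, 1 X-X-, 1 X-Y
Probability of an affected offspring: 2/4 = 1/2
Expected count = 1/2 × 372 = 186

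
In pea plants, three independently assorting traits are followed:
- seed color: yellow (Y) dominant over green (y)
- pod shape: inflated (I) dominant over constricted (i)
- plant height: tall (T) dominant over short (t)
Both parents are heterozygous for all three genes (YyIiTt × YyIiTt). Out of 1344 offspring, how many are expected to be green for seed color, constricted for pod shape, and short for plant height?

Trihybrid cross: YyIiTt × YyIiTt
Each trait segregates independently with a 3:1 phenotypic ratio, so each gene contributes 3/4 (dominant) or 1/4 (recessive).
Target: green (seed color), constricted (pod shape), short (plant height)
Probability = product of independent per-trait probabilities
= 1/4 × 1/4 × 1/4 = 1/64
Expected count = 1/64 × 1344 = 21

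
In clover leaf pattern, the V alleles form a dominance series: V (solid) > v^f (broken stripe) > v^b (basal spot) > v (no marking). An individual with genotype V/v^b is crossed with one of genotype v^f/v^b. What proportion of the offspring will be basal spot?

Cross: V/v^b × v^f/v^b
Allele dominance: V > v^f > v^b > v
Offspring genotypes: 1 V/v^f, 1 V/v^b, 1 v^f/v^b, 1 v^b/v^b
Phenotype counts: 2 solid, 1 broken stripe, 1 basal spot
basal spot: 1 out of 4
Probability: 1/4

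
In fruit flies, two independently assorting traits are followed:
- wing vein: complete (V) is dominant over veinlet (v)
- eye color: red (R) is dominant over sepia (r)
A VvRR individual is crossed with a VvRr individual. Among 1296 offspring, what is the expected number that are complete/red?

Dihybrid cross VvRR × VvRr — consider each gene separately:
wing vein: Vv × Vv → 1 VV, 2 Vv, 1 vv → 3 V_ : 1 vv (out of 4)
eye color: RR × Rr → 2 RR, 2 Rr → 4 R_ (out of 4)
Combine (counts out of 4 × 4 = 16): complete/red (V_R_) = 3×4 = 12; veinlet/red (vvR_) = 1×4 = 4
Phenotype counts (out of 16): 12 complete/red, 4 veinlet/red
complete/red: 12 out of 16 → fraction 3/4
Expected count = 3/4 × 1296 = 972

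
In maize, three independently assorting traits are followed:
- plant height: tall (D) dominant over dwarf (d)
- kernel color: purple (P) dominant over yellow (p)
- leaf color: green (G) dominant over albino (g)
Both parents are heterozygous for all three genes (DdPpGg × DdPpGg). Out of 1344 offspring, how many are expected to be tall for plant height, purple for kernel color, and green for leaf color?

Trihybrid cross: DdPpGg × DdPpGg
Each trait segregates independently with a 3:1 phenotypic ratio, so each gene contributes 3/4 (dominant) or 1/4 (recessive).
Target: tall (plant height), purple (kernel color), green (leaf color)
Probability = product of independent per-trait probabilities
= 3/4 × 3/4 × 3/4 = 27/64
Expected count = 27/64 × 1344 = 567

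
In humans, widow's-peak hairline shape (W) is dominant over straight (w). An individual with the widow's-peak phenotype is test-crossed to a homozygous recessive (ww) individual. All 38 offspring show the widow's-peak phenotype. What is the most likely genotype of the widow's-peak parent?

Test cross: ? × ww
All offspring are widow's-peak.
If the unknown parent were heterozygous (Ww), about half of 38 offspring would be straight; none are. The unknown parent is most likely homozygous dominant (WW).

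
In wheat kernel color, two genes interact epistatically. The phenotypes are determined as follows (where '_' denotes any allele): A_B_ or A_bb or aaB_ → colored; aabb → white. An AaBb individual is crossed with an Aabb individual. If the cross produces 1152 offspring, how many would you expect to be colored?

Cross: AaBb × Aabb — consider each gene separately:
A gene: Aa × Aa → 1 AA, 2 Aa, 1 aa → 3 A_ : 1 aa (out of 4)
B gene: Bb × bb → 2 Bb, 2 bb → 2 B_ : 2 bb (out of 4)
Genotype classes (out of 4 × 4 = 16): A_B_ = 3×2 = 6; A_bb = 3×2 = 6; aaB_ = 1×2 = 2; aabb = 1×2 = 2
Apply the phenotype rules: A_B_ (6) + A_bb (6) + aaB_ (2) → colored; aabb (2) → white
Phenotype counts (out of 16): 14 colored, 2 white
colored: 14 out of 16 → fraction 7/8
Expected count = 7/8 × 1152 = 1008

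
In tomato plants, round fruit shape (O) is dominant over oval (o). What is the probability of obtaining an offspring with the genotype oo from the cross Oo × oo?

Punnett square for Oo × oo:
Offspring genotypes: 2 Oo, 2 oo
Total offspring: 4
Count with target: 2
Probability: 2/4 = 1/2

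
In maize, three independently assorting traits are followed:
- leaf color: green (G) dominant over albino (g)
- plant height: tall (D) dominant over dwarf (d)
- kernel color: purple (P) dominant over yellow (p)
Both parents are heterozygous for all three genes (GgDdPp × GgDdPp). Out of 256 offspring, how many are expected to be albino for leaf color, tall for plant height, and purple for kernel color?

Trihybrid cross: GgDdPp × GgDdPp
Each trait segregates independently with a 3:1 phenotypic ratio, so each gene contributes 3/4 (dominant) or 1/4 (recessive).
Target: albino (leaf color), tall (plant height), purple (kernel color)
Probability = product of independent per-trait probabilities
= 1/4 × 3/4 × 3/4 = 9/64
Expected count = 9/64 × 256 = 36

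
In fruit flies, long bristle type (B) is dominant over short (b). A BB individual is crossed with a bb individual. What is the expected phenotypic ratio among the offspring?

Punnett square for BB × bb:
Offspring genotypes: 4 Bb
long: 4, short: 0
Ratio: all long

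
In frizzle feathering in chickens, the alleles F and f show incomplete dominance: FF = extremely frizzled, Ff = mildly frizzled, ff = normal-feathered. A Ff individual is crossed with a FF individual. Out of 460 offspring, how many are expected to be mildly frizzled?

Punnett square for Ff × FF:
Offspring genotypes: 2 FF, 2 Ff
Phenotype counts: 2 extremely frizzled, 2 mildly frizzled
mildly frizzled: 2 out of 4 → fraction 1/2
Expected count = 1/2 × 460 = 230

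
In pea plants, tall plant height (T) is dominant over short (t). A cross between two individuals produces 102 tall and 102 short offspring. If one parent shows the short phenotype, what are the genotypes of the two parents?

Observed offspring: 102 tall, 102 short
The observed ratio simplifies to 1:1. One parent shows short, so its genotype must be tt. A 1:1 offspring split requires the other parent to be heterozygous (Tt).
Parent genotypes: tt × Tt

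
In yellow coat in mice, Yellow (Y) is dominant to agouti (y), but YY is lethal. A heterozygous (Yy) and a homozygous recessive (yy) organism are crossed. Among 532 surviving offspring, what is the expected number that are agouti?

Cross: Yy × yy
Punnett square offspring (before lethality): 2 Yy, 2 yy
No YY offspring are produced in this cross.
agouti: 2 out of 4 → fraction 1/2
Expected count = 1/2 × 532 = 266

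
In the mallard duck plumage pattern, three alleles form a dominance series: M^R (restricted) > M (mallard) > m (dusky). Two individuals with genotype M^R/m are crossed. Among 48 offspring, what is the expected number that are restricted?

Cross: M^R/m × M^R/m
Allele dominance: M^R > M > m
Offspring genotypes: 1 M^R/M^R, 2 M^R/m, 1 m/m
Phenotype counts: 3 restricted, 1 dusky
restricted: 3 out of 4 → fraction 3/4
Expected count = 3/4 × 48 = 36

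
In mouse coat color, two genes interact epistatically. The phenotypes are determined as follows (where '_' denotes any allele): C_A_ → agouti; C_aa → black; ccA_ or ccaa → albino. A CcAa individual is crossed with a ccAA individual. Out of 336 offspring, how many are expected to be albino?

Cross: CcAa × ccAA — consider each gene separately:
C gene: Cc × cc → 2 Cc, 2 cc → 2 C_ : 2 cc (out of 4)
A gene: Aa × AA → 2 AA, 2 Aa → 4 A_ (out of 4)
Genotype classes (out of 4 × 4 = 16): C_A_ = 2×4 = 8; ccA_ = 2×4 = 8
Apply the phenotype rules: C_A_ (8) → agouti; ccA_ (8) → albino
Phenotype counts (out of 16): 8 agouti, 8 albino
albino: 8 out of 16 → fraction 1/2
Expected count = 1/2 × 336 = 168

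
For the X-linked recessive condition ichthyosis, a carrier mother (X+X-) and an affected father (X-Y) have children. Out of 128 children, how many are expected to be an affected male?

Cross: X+X- × X-Y
Offspring: 1 X+X-, 1 X+Y, 1 X-X-, 1 X-Y
Probability of an affected male: 1/4
Expected count = 1/4 × 128 = 32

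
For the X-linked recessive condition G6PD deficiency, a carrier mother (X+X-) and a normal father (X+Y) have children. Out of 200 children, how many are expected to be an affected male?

Cross: X+X- × X+Y
Offspring: 1 X+X+, 1 X+Y, 1 X+X-, 1 X-Y
Probability of an affected male: 1/4
Expected count = 1/4 × 200 = 50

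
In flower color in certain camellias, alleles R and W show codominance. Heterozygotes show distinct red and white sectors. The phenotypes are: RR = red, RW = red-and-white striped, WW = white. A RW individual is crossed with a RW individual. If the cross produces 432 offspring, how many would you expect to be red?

Punnett square for RW × RW:
Offspring genotypes: 1 RR, 2 RW, 1 WW
Phenotype counts: 1 red, 2 red-and-white striped, 1 white
red: 1 out of 4 → fraction 1/4
Expected count = 1/4 × 432 = 108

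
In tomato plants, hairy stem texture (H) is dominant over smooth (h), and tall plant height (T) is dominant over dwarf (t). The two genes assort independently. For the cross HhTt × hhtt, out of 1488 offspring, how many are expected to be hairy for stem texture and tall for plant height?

Dihybrid cross HhTt × hhtt — consider each gene separately:
stem texture: Hh × hh → 2 Hh, 2 hh → 2 H_ : 2 hh (out of 4)
plant height: Tt × tt → 2 Tt, 2 tt → 2 T_ : 2 tt (out of 4)
Looking for: hairy (H_) and tall (T_)
P(hairy) = 2/4, P(tall) = 2/4
P(both) = 2/4 × 2/4 = 4/16 = 1/4
Expected count = 1/4 × 1488 = 372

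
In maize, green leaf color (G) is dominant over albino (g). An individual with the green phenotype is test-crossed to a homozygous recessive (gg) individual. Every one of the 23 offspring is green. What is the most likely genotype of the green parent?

Test cross: ? × gg
All offspring are green.
If the unknown parent were heterozygous (Gg), about half of 23 offspring would be albino; none are. The unknown parent is most likely homozygous dominant (GG).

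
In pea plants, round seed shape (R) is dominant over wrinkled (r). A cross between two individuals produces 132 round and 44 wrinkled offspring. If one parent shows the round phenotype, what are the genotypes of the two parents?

Observed offspring: 132 round, 44 wrinkled
The observed ratio simplifies to 3:1. Wrinkled (rr) offspring appear, so each parent must contribute one r allele. The parent stated to show round carries R, so it is Rr. The other parent is then either Rr or rr: Rr × rr would give a 1:1 split, whereas Rr × Rr gives 3:1 — matching the data. So both parents are heterozygous (Rr × Rr).
Parent genotypes: Rr × Rr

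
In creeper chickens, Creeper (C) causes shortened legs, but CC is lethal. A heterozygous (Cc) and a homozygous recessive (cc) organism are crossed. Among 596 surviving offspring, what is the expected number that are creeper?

Cross: Cc × cc
Punnett square offspring (before lethality): 2 Cc, 2 cc
No CC offspring are produced in this cross.
creeper: 2 out of 4 → fraction 1/2
Expected count = 1/2 × 596 = 298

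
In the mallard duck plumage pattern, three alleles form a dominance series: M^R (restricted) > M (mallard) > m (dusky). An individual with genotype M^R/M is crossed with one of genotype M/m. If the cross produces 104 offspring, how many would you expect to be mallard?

Cross: M^R/M × M/m
Allele dominance: M^R > M > m
Offspring genotypes: 1 M^R/M, 1 M^R/m, 1 M/M, 1 M/m
Phenotype counts: 2 restricted, 2 mallard
mallard: 2 out of 4 → fraction 1/2
Expected count = 1/2 × 104 = 52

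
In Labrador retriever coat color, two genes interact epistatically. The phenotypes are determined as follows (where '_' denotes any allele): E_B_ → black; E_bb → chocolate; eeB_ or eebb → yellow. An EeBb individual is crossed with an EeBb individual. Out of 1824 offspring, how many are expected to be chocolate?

Cross: EeBb × EeBb — consider each gene separately:
E gene: Ee × Ee → 1 EE, 2 Ee, 1 ee → 3 E_ : 1 ee (out of 4)
B gene: Bb × Bb → 1 BB, 2 Bb, 1 bb → 3 B_ : 1 bb (out of 4)
Genotype classes (out of 4 × 4 = 16): E_B_ = 3×3 = 9; E_bb = 3×1 = 3; eeB_ = 1×3 = 3; eebb = 1×1 = 1
Apply the phenotype rules: E_B_ (9) → black; E_bb (3) → chocolate; eeB_ (3) + eebb (1) → yellow
Phenotype counts (out of 16): 9 black, 3 chocolate, 4 yellow
chocolate: 3 out of 16 → fraction 3/16
Expected count = 3/16 × 1824 = 342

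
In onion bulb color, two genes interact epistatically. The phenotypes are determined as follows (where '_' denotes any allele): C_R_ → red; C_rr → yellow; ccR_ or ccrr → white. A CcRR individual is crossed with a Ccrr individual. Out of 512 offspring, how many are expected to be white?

Cross: CcRR × Ccrr — consider each gene separately:
C gene: Cc × Cc → 1 CC, 2 Cc, 1 cc → 3 C_ : 1 cc (out of 4)
R gene: RR × rr → 4 Rr → 4 R_ (out of 4)
Genotype classes (out of 4 × 4 = 16): C_R_ = 3×4 = 12; ccR_ = 1×4 = 4
Apply the phenotype rules: C_R_ (12) → red; ccR_ (4) → white
Phenotype counts (out of 16): 12 red, 4 white
white: 4 out of 16 → fraction 1/4
Expected count = 1/4 × 512 = 128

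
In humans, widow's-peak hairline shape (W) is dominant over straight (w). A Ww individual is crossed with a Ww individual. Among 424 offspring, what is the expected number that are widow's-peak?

Punnett square for Ww × Ww:
Offspring genotypes: 1 WW, 2 Ww, 1 ww
widow's-peak: 3, straight: 1
widow's-peak: 3 out of 4 → fraction 3/4
Expected count = 3/4 × 424 = 318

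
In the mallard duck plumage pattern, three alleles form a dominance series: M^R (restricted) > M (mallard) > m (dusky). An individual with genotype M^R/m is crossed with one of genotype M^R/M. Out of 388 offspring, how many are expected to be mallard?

Cross: M^R/m × M^R/M
Allele dominance: M^R > M > m
Offspring genotypes: 1 M^R/M^R, 1 M^R/M, 1 M^R/m, 1 M/m
Phenotype counts: 3 restricted, 1 mallard
mallard: 1 out of 4 → fraction 1/4
Expected count = 1/4 × 388 = 97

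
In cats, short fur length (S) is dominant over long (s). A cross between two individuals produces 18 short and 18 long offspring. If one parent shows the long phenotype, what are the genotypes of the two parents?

Observed offspring: 18 short, 18 long
The observed ratio simplifies to 1:1. One parent shows long, so its genotype must be ss. A 1:1 offspring split requires the other parent to be heterozygous (Ss).
Parent genotypes: ss × Ss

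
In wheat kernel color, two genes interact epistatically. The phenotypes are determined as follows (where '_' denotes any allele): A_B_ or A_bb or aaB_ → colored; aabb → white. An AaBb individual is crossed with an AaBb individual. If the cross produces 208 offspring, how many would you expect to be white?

Cross: AaBb × AaBb — consider each gene separately:
A gene: Aa × Aa → 1 AA, 2 Aa, 1 aa → 3 A_ : 1 aa (out of 4)
B gene: Bb × Bb → 1 BB, 2 Bb, 1 bb → 3 B_ : 1 bb (out of 4)
Genotype classes (out of 4 × 4 = 16): A_B_ = 3×3 = 9; A_bb = 3×1 = 3; aaB_ = 1×3 = 3; aabb = 1×1 = 1
Apply the phenotype rules: A_B_ (9) + A_bb (3) + aaB_ (3) → colored; aabb (1) → white
Phenotype counts (out of 16): 15 colored, 1 white
white: 1 out of 16 → fraction 1/16
Expected count = 1/16 × 208 = 13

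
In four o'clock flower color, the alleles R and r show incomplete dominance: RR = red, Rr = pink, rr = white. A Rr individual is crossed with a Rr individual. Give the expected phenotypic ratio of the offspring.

Punnett square for Rr × Rr:
Offspring genotypes: 1 RR, 2 Rr, 1 rr
Phenotype counts: 1 red, 2 pink, 1 white
Ratio: 1 red : 2 pink : 1 white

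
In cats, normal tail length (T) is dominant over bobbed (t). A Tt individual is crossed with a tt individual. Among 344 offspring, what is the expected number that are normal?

Punnett square for Tt × tt:
Offspring genotypes: 2 Tt, 2 tt
normal: 2, bobbed: 2
normal: 2 out of 4 → fraction 1/2
Expected count = 1/2 × 344 = 172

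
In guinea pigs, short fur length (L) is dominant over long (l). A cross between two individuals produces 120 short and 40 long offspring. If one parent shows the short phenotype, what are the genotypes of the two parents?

Observed offspring: 120 short, 40 long
The observed ratio simplifies to 3:1. Long (ll) offspring appear, so each parent must contribute one l allele. The parent stated to show short carries L, so it is Ll. The other parent is then either Ll or ll: Ll × ll would give a 1:1 split, whereas Ll × Ll gives 3:1 — matching the data. So both parents are heterozygous (Ll × Ll).
Parent genotypes: Ll × Ll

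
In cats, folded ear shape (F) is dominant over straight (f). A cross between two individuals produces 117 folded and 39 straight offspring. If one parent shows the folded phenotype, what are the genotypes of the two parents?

Observed offspring: 117 folded, 39 straight
The observed ratio simplifies to 3:1. Straight (ff) offspring appear, so each parent must contribute one f allele. The parent stated to show folded carries F, so it is Ff. The other parent is then either Ff or ff: Ff × ff would give a 1:1 split, whereas Ff × Ff gives 3:1 — matching the data. So both parents are heterozygous (Ff × Ff).
Parent genotypes: Ff × Ff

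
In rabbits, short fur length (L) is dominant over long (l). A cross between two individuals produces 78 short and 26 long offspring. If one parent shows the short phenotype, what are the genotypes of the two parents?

Observed offspring: 78 short, 26 long
The observed ratio simplifies to 3:1. Long (ll) offspring appear, so each parent must contribute one l allele. The parent stated to show short carries L, so it is Ll. The other parent is then either Ll or ll: Ll × ll would give a 1:1 split, whereas Ll × Ll gives 3:1 — matching the data. So both parents are heterozygous (Ll × Ll).
Parent genotypes: Ll × Ll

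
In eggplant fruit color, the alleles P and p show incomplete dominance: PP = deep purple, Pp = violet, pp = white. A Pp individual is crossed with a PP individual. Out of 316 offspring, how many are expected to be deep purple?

Punnett square for Pp × PP:
Offspring genotypes: 2 PP, 2 Pp
Phenotype counts: 2 deep purple, 2 violet
deep purple: 2 out of 4 → fraction 1/2
Expected count = 1/2 × 316 = 158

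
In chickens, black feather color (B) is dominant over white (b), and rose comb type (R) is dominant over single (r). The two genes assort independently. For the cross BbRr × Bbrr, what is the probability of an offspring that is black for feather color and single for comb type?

Dihybrid cross BbRr × Bbrr — consider each gene separately:
feather color: Bb × Bb → 1 BB, 2 Bb, 1 bb → 3 B_ : 1 bb (out of 4)
comb type: Rr × rr → 2 Rr, 2 rr → 2 R_ : 2 rr (out of 4)
Looking for: black (B_) and single (rr)
P(black) = 3/4, P(single) = 2/4
P(both) = 3/4 × 2/4 = 6/16 = 3/8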